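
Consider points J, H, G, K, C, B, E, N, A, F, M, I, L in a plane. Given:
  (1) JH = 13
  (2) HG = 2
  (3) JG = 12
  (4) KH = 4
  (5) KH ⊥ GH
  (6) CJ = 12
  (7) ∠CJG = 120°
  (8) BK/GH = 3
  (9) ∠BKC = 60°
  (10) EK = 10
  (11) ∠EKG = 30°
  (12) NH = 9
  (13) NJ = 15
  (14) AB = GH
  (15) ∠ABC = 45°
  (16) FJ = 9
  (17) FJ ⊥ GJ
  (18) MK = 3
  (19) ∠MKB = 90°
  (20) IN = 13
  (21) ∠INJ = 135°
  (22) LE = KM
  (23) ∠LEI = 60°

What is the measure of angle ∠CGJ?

Step 1: By the law of cosines on triangle GJC: GC² = 12² + 12² − 2·12·12·cos(120°) = 432, so GC = 12·√3.
Step 2: By the inverse law of cosines on triangle CGJ: cos(∠CGJ) = ((12·√3)² + 12² − 12²) / (2·12·√3·12) = 432/498.83 = 0.866, so ∠CGJ = 30°.

Therefore, the measure of angle ∠CGJ = 30°.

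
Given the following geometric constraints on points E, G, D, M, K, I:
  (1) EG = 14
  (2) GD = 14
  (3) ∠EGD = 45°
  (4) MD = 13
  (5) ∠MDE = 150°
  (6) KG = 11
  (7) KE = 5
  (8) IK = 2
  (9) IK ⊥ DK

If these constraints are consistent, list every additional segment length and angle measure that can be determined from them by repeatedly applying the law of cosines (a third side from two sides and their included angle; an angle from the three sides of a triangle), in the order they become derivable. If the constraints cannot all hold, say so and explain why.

The constraints are consistent. Derivable facts, in order:
After 1 step:
- ED ≈ 10.72
- ∠EGK = 18.55°
- ∠EKG = 117.04°
- ∠GEK = 44.42°
After 2 steps:
- EM ≈ 22.91
- ∠DEG = 67.5°
- ∠EDG = 67.5°
After 3 steps:
- ∠DEM = 16.48°
- ∠DME = 13.52°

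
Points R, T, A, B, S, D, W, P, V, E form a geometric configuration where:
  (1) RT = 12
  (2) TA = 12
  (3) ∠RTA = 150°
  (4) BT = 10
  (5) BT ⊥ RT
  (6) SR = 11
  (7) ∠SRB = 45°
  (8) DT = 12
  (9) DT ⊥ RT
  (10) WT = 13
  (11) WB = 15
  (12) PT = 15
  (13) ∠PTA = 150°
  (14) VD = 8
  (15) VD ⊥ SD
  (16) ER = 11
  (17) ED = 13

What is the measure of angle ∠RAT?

Step 1: By the law of cosines on triangle ATR: AR² = 12² + 12² − 2·12·12·cos(150°) = 537.42, so AR ≈ 23.18.
Step 2: By the inverse law of cosines on triangle RAT: cos(∠RAT) = (23.18² + 12² − 12²) / (2·23.18·12) = 537.42/556.37 = 0.9659, so ∠RAT = 15°.

Therefore, the measure of angle ∠RAT = 15°.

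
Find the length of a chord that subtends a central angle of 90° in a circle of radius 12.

Drop a perpendicular from the center to the chord, bisecting both the chord and the central angle.
Each half-chord = r sin(θ/2) = 12 sin(45°).
The full chord = 2 × 12 × sin(45°) = 12*sqrt(2).

12*sqrt(2)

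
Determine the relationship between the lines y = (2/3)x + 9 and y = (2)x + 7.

Slope of line 1: m1 = 2/3
Slope of line 2: m2 = 2
m1 != m2 and m1*m2 = 4/3 != -1. Neither.

Neither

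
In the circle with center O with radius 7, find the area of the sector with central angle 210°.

Sector area = πr² × θ/360
= π × 7² × 7/12
= π × 49 × 7/12
= 343*pi/12

343*pi/12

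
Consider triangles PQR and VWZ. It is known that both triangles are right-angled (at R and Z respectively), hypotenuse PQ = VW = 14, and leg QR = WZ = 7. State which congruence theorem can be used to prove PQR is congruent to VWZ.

The given information provides:
both triangles are right-angled (at R and Z respectively), hypotenuse PQ = VW = 14, and leg QR = WZ = 7
This matches the HL congruence theorem.
The hypotenuse and one leg of two right triangles are equal (Hypotenuse-Leg).

HL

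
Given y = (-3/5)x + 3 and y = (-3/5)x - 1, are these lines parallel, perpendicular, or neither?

Slope of line 1: m1 = -3/5
Slope of line 2: m2 = -3/5
Two lines are parallel if and only if they have equal slopes (or both are vertical).
Here m1 = m2 = -3/5, confirming the lines are parallel.

Parallel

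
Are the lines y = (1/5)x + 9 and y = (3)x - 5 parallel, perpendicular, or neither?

Slope of line 1: m1 = 1/5
Slope of line 2: m2 = 3
m1 != m2 and m1*m2 = 3/5 != -1. Neither.

Neither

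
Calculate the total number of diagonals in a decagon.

Total line segments between 10 vertices = C(10,2) = 45.
Subtract the 10 sides: 45 - 10 = 35 diagonals.

35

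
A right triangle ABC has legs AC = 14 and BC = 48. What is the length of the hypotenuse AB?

By the Pythagorean theorem: AB^2 = AC^2 + BC^2
AB^2 = 14^2 + 48^2 = 196 + 2304 = 2500
AB = sqrt(2500) = 50

50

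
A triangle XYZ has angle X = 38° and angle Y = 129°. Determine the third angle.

By the triangle angle sum property, the three interior angles of any triangle add up to 180°.
We know angle X = 38° and angle Y = 129°, so their sum is 167°.
Therefore angle Z = 180° - 167° = 13°.

13 degrees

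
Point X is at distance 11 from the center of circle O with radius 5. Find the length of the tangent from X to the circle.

Let T be the point of tangency. Then OT ⊥ XT (radius ⊥ tangent).
In right triangle OTX: OX² = OT² + XT²
11² = 5² + XT²
XT² = 96, XT = 4*sqrt(6)

4*sqrt(6)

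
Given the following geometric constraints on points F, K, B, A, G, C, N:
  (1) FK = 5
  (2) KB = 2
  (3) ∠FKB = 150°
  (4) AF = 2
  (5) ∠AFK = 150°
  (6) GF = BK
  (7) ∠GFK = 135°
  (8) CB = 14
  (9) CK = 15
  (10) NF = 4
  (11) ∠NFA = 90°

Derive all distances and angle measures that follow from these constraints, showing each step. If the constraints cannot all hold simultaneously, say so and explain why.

The constraints are consistent.

From the given relations:
  GF = BK = 2

Step 1: From FK = 5, KB = 2, and ∠FKB = 150°, by the law of cosines:
  FB² = FK² + KB² - 2·FK·KB·cos(150°) = 25 + 4 + 17.32 = 46.32
  FB ≈ 6.81

Step 2: From KF = 5, FA = 2, and ∠KFA = 150°, by the law of cosines:
  KA² = KF² + FA² - 2·KF·FA·cos(150°) = 25 + 4 + 17.32 = 46.32
  KA ≈ 6.81

Step 3: From KF = 5, FG = 2, and ∠KFG = 135°, by the law of cosines:
  KG² = KF² + FG² - 2·KF·FG·cos(135°) = 25 + 4 + 14.14 = 43.14
  KG ≈ 6.57

Step 4: From AF = 2, FN = 4, and ∠AFN = 90°, by the law of cosines:
  AN² = AF² + FN² - 2·AF·FN·cos(90°) = 4 + 16 - 0 = 20
  AN = 2·√5

Step 5: From KB = 2, KC = 15, BC = 14, by the inverse law of cosines:
  cos(∠BKC) = (KB² + KC² - BC²) / (2·KB·KC)
  ∠BKC = 56.63°

Step 6: From BC = 14, BK = 2, CK = 15, by the inverse law of cosines:
  cos(∠CBK) = (BC² + BK² - CK²) / (2·BC·BK)
  ∠CBK = 116.51°

Step 7: From CB = 14, CK = 15, BK = 2, by the inverse law of cosines:
  cos(∠BCK) = (CB² + CK² - BK²) / (2·CB·CK)
  ∠BCK = 6.85°

Step 8: From FB = 6.81, FK = 5, BK = 2, by the inverse law of cosines:
  cos(∠BFK) = (FB² + FK² - BK²) / (2·FB·FK)
  ∠BFK = 8.45°

Step 9: From KA = 6.81, KF = 5, AF = 2, by the inverse law of cosines:
  cos(∠AKF) = (KA² + KF² - AF²) / (2·KA·KF)
  ∠AKF = 8.45°

Step 10: From KF = 5, KG = 6.57, FG = 2, by the inverse law of cosines:
  cos(∠FKG) = (KF² + KG² - FG²) / (2·KF·KG)
  ∠FKG = 12.43°

Step 11: From BF = 6.81, BK = 2, FK = 5, by the inverse law of cosines:
  cos(∠FBK) = (BF² + BK² - FK²) / (2·BF·BK)
  ∠FBK = 21.55°

Step 12: From AF = 2, AK = 6.81, FK = 5, by the inverse law of cosines:
  cos(∠FAK) = (AF² + AK² - FK²) / (2·AF·AK)
  ∠FAK = 21.55°

Step 13: From AF = 2, AN = 2·√5, FN = 4, by the inverse law of cosines:
  cos(∠FAN) = (AF² + AN² - FN²) / (2·AF·AN)
  ∠FAN = 63.43°

Step 14: From GF = 2, GK = 6.57, FK = 5, by the inverse law of cosines:
  cos(∠FGK) = (GF² + GK² - FK²) / (2·GF·GK)
  ∠FGK = 32.57°

Step 15: From NA = 2·√5, NF = 4, AF = 2, by the inverse law of cosines:
  cos(∠ANF) = (NA² + NF² - AF²) / (2·NA·NF)
  ∠ANF = 26.57°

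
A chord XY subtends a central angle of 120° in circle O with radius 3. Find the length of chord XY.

Chord length = 2r sin(θ/2)
= 2 × 3 × sin(120°/2)
= 2 × 3 × sin(60°)
= 3*sqrt(3)

3*sqrt(3)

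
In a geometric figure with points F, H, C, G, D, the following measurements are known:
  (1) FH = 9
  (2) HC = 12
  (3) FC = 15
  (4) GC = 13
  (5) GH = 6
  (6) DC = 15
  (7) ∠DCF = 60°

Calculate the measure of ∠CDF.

Step 1: By the law of cosines on triangle DCF: DF² = 15² + 15² − 2·15·15·cos(60°) = 225, so DF = 15.
Step 2: By the inverse law of cosines on triangle CDF: cos(∠CDF) = (15² + 15² − 15²) / (2·15·15) = 225/450 = 0.5, so ∠CDF = 60°.

Therefore, the measure of angle ∠CDF = 60°.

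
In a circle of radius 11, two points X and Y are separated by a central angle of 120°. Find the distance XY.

Chord = 2(11) sin(60°) = 11*sqrt(3)

11*sqrt(3)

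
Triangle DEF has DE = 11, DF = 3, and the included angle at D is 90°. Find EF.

Since angle D = 90°, this is a right triangle and the law of cosines reduces to the Pythagorean theorem.
EF^2 = 11^2 + 3^2 = 130
EF = sqrt(130)

sqrt(130)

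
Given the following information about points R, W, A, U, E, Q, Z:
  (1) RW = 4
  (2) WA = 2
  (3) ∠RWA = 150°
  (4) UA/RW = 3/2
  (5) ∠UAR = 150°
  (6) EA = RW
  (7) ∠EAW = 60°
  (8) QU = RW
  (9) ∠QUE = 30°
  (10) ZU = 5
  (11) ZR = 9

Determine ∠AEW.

From the given relations: EA = RW = 4.
Step 1: By the law of cosines on triangle EAW: EW² = 4² + 2² − 2·4·2·cos(60°) = 12, so EW = 2·√3.
Step 2: By the inverse law of cosines on triangle AEW: cos(∠AEW) = (4² + (2·√3)² − 2²) / (2·4·2·√3) = 24/27.71 = 0.866, so ∠AEW = 30°.

Therefore, the measure of angle ∠AEW = 30°.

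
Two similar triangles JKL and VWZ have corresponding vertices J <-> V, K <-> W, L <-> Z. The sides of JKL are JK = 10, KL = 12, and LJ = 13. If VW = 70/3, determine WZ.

k = 70/3/10 = 7/3. WZ = 7/3 * 12 = 28.

28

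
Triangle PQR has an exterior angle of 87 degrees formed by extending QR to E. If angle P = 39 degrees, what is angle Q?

The exterior angle theorem states that an exterior angle equals the sum of the two non-adjacent interior angles.
So 87 = 39 + angle Q, which gives angle Q = 87 - 39 = 48 degrees.

48 degrees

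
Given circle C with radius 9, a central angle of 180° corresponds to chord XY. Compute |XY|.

Chord = 2(9) sin(90°) = 18

18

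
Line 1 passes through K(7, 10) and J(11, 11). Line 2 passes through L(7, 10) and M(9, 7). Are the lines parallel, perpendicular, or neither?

Slope of line 1: m1 = (11 - 10)/(11 - 7) = 1/4 = 1/4
Slope of line 2: m2 = (7 - 10)/(9 - 7) = -3/2 = -3/2
m1 != m2 (1/4 != -3/2), so not parallel.
m1 * m2 = (1/4) * (-3/2) = -3/8 != -1, so not perpendicular.
The lines are neither parallel nor perpendicular.

Neither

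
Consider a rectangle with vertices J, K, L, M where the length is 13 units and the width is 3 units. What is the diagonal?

A rectangle's diagonal splits it into two right triangles, with the diagonal as the hypotenuse.
By the Pythagorean theorem, d^2 = 13^2 + 3^2 = 178.
Therefore d = sqrt(178).

sqrt(178)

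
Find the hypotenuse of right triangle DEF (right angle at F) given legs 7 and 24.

In a right triangle, the square of the hypotenuse equals the sum of the squares of the two legs.
The legs are 7 and 24, so the hypotenuse = sqrt(49 + 576) = sqrt(625) = 25.

25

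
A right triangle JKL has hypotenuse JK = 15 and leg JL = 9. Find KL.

KL = sqrt(15^2 - 9^2) = sqrt(144) = 12

12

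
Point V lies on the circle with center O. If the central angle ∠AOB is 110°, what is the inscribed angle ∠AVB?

By the inscribed angle theorem, the inscribed angle is half the central angle.
Inscribed angle = 110° / 2 = 55°

55°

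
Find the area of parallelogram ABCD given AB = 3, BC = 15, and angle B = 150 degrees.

The area of a parallelogram equals the product of two adjacent sides times the sine of the included angle.
This is because the height equals 15 * sin(150°) = 15/2.
Area = 3 * 15/2 = 45/2

45/2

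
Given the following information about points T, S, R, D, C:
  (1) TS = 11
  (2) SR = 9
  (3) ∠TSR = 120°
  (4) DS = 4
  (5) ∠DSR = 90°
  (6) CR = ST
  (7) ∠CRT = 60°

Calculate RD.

Step 1: By the law of cosines on triangle RSD: RD² = 9² + 4² − 2·9·4·cos(90°) = 97, so RD = √97.

Therefore, the length of RD = √97.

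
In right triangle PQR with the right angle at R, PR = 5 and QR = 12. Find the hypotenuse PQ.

By the Pythagorean theorem: PQ^2 = PR^2 + QR^2
PQ^2 = 5^2 + 12^2 = 25 + 144 = 169
PQ = sqrt(169) = 13

13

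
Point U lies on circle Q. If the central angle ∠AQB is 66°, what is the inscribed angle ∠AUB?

An inscribed angle intercepts an arc from a point on the circle, while the central angle intercepts the same arc from the center.
The inscribed angle is always half the central angle: 66° / 2 = 33°.

33°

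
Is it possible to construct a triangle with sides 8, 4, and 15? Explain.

No.
The triangle inequality is violated: 8 + 4 = 12 ≤ 15.
These lengths cannot form a triangle.

No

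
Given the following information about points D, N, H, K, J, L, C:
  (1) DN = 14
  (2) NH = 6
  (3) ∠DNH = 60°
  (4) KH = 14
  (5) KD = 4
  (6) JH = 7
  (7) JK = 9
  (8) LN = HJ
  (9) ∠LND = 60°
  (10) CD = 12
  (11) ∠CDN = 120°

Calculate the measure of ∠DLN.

From the given relations: LN = HJ = 7.
Step 1: By the law of cosines on triangle LND: LD² = 7² + 14² − 2·7·14·cos(60°) = 147, so LD = 7·√3.
Step 2: By the inverse law of cosines on triangle DLN: cos(∠DLN) = ((7·√3)² + 7² − 14²) / (2·7·√3·7) = 0/169.74 = 0, so ∠DLN = 90°.

Therefore, the measure of angle ∠DLN = 90°.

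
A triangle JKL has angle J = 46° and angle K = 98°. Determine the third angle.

angle L = 180 - 46 - 98 = 36 degrees.

36 degrees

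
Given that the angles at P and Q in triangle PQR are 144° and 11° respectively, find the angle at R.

The interior angles sum to 180°: angle R = 180 - 144 - 11 = 25°.
The triangle is obtuse (angles 144°, 11°, 25°).

25 degrees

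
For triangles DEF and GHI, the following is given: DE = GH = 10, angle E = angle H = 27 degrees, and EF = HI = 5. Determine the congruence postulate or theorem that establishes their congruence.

The given information provides:
DE = GH = 10, angle E = angle H = 27 degrees, and EF = HI = 5
This matches the SAS congruence theorem.
Two pairs of corresponding sides and the included angle are equal (Side-Angle-Side).

SAS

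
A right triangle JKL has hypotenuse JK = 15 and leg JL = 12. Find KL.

By the Pythagorean theorem: KL^2 = JK^2 - JL^2
KL^2 = 15^2 - 12^2 = 225 - 144 = 81
KL = sqrt(81) = 9

9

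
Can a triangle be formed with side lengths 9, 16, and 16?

Sort the sides: 9, 16, 16.
It suffices to check that the sum of the two smallest exceeds the largest:
9 + 16 = 25 > 16. ✓
Yes, a valid triangle can be formed.

Yes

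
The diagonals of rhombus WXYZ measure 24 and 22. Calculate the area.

Area of a rhombus = (d1 * d2) / 2
Area = (24 * 22) / 2
Area = 528 / 2
Area = 264

264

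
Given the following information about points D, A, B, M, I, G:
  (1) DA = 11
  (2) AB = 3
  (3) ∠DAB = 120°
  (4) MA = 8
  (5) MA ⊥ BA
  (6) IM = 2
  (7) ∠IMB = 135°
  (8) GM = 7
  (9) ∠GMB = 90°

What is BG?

Step 1: By the law of cosines on triangle BAM: BM² = 3² + 8² − 2·3·8·cos(90°) = 73, so BM = √73.
Step 2: By the law of cosines on triangle BMG: BG² = √73² + 7² − 2·√73·7·cos(90°) = 122, so BG = √122.

Therefore, the length of BG = √122.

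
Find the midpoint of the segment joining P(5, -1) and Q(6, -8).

The midpoint is the average of the coordinates:
x: (5 + 6)/2 = 11/2
y: (-1 + -8)/2 = -9/2
Midpoint = (11/2, -9/2)

(11/2, -9/2)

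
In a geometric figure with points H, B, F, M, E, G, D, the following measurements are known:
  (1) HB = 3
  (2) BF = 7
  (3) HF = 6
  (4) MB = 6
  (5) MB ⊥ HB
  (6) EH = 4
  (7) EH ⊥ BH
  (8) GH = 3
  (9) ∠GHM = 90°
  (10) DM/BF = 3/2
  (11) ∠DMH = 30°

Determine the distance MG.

Step 1: By the law of cosines on triangle HBM: HM² = 3² + 6² − 2·3·6·cos(90°) = 45, so HM = 3·√5.
Step 2: By the law of cosines on triangle MHG: MG² = (3·√5)² + 3² − 2·3·√5·3·cos(90°) = 54, so MG = 3·√6.

Therefore, the length of MG = 3·√6.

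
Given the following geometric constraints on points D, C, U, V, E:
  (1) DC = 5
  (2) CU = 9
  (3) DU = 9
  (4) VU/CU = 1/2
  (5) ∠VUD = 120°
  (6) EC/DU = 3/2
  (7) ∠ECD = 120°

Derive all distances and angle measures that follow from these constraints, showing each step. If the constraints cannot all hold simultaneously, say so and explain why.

The constraints are consistent.

From the given relations:
  VU = 1/2·CU = 1/2·9 ≈ 4.5
  EC = 3/2·DU = 3/2·9 ≈ 13.5

Step 1: From DU = 9, UV = 4.5, and ∠DUV = 120°, by the law of cosines:
  DV² = DU² + UV² - 2·DU·UV·cos(120°) = 81 + 20.25 + 40.5 = 141.7
  DV = 9/2·√7

Step 2: From DC = 5, CE = 13.5, and ∠DCE = 120°, by the law of cosines:
  DE² = DC² + CE² - 2·DC·CE·cos(120°) = 25 + 182.2 + 67.5 = 274.8
  DE ≈ 16.58

Step 3: From DC = 5, DU = 9, CU = 9, by the inverse law of cosines:
  cos(∠CDU) = (DC² + DU² - CU²) / (2·DC·DU)
  ∠CDU = 73.87°

Step 4: From CD = 5, CU = 9, DU = 9, by the inverse law of cosines:
  cos(∠DCU) = (CD² + CU² - DU²) / (2·CD·CU)
  ∠DCU = 73.87°

Step 5: From UC = 9, UD = 9, CD = 5, by the inverse law of cosines:
  cos(∠CUD) = (UC² + UD² - CD²) / (2·UC·UD)
  ∠CUD = 32.26°

Step 6: From DC = 5, DE = 16.58, CE = 13.5, by the inverse law of cosines:
  cos(∠CDE) = (DC² + DE² - CE²) / (2·DC·DE)
  ∠CDE = 44.86°

Step 7: From DU = 9, DV = 9/2·√7, UV = 4.5, by the inverse law of cosines:
  cos(∠UDV) = (DU² + DV² - UV²) / (2·DU·DV)
  ∠UDV = 19.11°

Step 8: From VD = 9/2·√7, VU = 4.5, DU = 9, by the inverse law of cosines:
  cos(∠DVU) = (VD² + VU² - DU²) / (2·VD·VU)
  ∠DVU = 40.89°

Step 9: From EC = 13.5, ED = 16.58, CD = 5, by the inverse law of cosines:
  cos(∠CED) = (EC² + ED² - CD²) / (2·EC·ED)
  ∠CED = 15.14°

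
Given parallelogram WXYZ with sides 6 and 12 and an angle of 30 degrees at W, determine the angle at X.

Opposite sides of a parallelogram are parallel, so consecutive angles form co-interior angles on a transversal.
Co-interior angles sum to 180°, giving angle X = 180 - 30 = 150 degrees.

150 degrees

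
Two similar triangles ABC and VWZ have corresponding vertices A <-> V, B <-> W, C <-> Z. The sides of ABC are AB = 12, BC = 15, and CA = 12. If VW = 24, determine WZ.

Similar triangles have proportional sides. Setting up the proportion:
VW / AB = WZ / BC
24 / 12 = WZ / 15
WZ = 15 * 24 / 12 = 30.

30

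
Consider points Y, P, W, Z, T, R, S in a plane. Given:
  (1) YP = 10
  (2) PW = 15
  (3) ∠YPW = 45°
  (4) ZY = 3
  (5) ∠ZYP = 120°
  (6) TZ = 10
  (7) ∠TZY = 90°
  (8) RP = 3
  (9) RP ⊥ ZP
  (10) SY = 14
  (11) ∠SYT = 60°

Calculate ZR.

Step 1: By the law of cosines on triangle ZYP: ZP² = 3² + 10² − 2·3·10·cos(120°) = 139, so ZP = √139.
Step 2: By the law of cosines on triangle ZPR: ZR² = √139² + 3² − 2·√139·3·cos(90°) = 148, so ZR = 2·√37.

Therefore, the length of ZR = 2·√37.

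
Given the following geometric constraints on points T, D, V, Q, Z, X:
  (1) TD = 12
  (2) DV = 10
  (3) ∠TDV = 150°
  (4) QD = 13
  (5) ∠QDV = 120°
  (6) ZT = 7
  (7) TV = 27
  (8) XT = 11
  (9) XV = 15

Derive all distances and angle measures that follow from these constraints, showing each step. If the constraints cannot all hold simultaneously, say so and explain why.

These constraints are not satisfiable: by the triangle inequality in triangle DTV, (1) TD = 12 and (2) DV = 10 force TV ≤ 12 + 10 = 22, but (7) says TV = 27. No planar figure meets all of them, so nothing further can be derived.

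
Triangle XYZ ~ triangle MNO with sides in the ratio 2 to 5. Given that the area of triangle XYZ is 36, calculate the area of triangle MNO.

For similar figures, the area ratio equals the square of the side ratio.
Side ratio (XYZ to MNO) = 2:5, so area ratio = 2^2:5^2 = 4:25.
If the area of XYZ is 36, then the area of MNO = 36 * (25/4) = 225.

225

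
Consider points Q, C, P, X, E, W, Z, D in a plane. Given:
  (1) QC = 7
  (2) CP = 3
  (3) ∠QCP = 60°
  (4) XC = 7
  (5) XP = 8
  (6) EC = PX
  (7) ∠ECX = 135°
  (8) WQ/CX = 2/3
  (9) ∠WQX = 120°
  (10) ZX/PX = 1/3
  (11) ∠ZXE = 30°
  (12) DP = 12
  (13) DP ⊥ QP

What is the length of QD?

Step 1: By the law of cosines on triangle PCQ: PQ² = 3² + 7² − 2·3·7·cos(60°) = 37, so PQ = √37.
Step 2: By the law of cosines on triangle QPD: QD² = √37² + 12² − 2·√37·12·cos(90°) = 181, so QD = √181.

Therefore, the length of QD = √181.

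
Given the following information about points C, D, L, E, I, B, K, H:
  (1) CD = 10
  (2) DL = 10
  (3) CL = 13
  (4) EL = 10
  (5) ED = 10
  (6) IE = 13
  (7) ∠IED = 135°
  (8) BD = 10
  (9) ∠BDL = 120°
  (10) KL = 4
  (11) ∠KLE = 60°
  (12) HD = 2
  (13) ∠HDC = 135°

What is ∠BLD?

Step 1: By the law of cosines on triangle LDB: LB² = 10² + 10² − 2·10·10·cos(120°) = 300, so LB = 10·√3.
Step 2: By the inverse law of cosines on triangle BLD: cos(∠BLD) = ((10·√3)² + 10² − 10²) / (2·10·√3·10) = 300/346.41 = 0.866, so ∠BLD = 30°.

Therefore, the measure of angle ∠BLD = 30°.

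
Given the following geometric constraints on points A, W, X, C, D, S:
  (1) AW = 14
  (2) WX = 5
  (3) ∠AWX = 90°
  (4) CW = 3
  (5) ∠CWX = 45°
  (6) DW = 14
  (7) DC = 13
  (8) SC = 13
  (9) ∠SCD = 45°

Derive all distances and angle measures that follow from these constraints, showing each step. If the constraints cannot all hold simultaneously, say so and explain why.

The constraints are consistent.

Step 1: From AW = 14, WX = 5, and ∠AWX = 90°, by the law of cosines:
  AX² = AW² + WX² - 2·AW·WX·cos(90°) = 196 + 25 - 0 = 221
  AX ≈ 14.87

Step 2: From XW = 5, WC = 3, and ∠XWC = 45°, by the law of cosines:
  XC² = XW² + WC² - 2·XW·WC·cos(45°) = 25 + 9 - 21.21 = 12.79
  XC ≈ 3.58

Step 3: From DC = 13, CS = 13, and ∠DCS = 45°, by the law of cosines:
  DS² = DC² + CS² - 2·DC·CS·cos(45°) = 169 + 169 - 239 = 99
  DS ≈ 9.95

Step 4: From WC = 3, WD = 14, CD = 13, by the inverse law of cosines:
  cos(∠CWD) = (WC² + WD² - CD²) / (2·WC·WD)
  ∠CWD = 64.62°

Step 5: From CD = 13, CW = 3, DW = 14, by the inverse law of cosines:
  cos(∠DCW) = (CD² + CW² - DW²) / (2·CD·CW)
  ∠DCW = 103.34°

Step 6: From DC = 13, DW = 14, CW = 3, by the inverse law of cosines:
  cos(∠CDW) = (DC² + DW² - CW²) / (2·DC·DW)
  ∠CDW = 12.03°

Step 7: From AW = 14, AX = 14.87, WX = 5, by the inverse law of cosines:
  cos(∠WAX) = (AW² + AX² - WX²) / (2·AW·AX)
  ∠WAX = 19.65°

Step 8: From XA = 14.87, XW = 5, AW = 14, by the inverse law of cosines:
  cos(∠AXW) = (XA² + XW² - AW²) / (2·XA·XW)
  ∠AXW = 70.35°

Step 9: From XC = 3.58, XW = 5, CW = 3, by the inverse law of cosines:
  cos(∠CXW) = (XC² + XW² - CW²) / (2·XC·XW)
  ∠CXW = 36.39°

Step 10: From CW = 3, CX = 3.58, WX = 5, by the inverse law of cosines:
  cos(∠WCX) = (CW² + CX² - WX²) / (2·CW·CX)
  ∠WCX = 98.61°

Step 11: From DC = 13, DS = 9.95, CS = 13, by the inverse law of cosines:
  cos(∠CDS) = (DC² + DS² - CS²) / (2·DC·DS)
  ∠CDS = 67.5°

Step 12: From SC = 13, SD = 9.95, CD = 13, by the inverse law of cosines:
  cos(∠CSD) = (SC² + SD² - CD²) / (2·SC·SD)
  ∠CSD = 67.5°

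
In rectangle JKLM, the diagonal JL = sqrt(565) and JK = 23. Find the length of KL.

The diagonal of a rectangle forms a right triangle with the two sides.
Rearranging the Pythagorean theorem: missing side = sqrt(d^2 - known^2).
= sqrt(565 - 529) = sqrt(36) = 6.

6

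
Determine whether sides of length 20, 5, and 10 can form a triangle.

Check the triangle inequality: 5 + 10 = 15 ≤ 20.
Since the sum of two sides does not exceed the third, no triangle can be formed.

No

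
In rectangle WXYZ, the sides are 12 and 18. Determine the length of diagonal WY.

Using the Pythagorean theorem:
d² = 12² + 18² = 144 + 324 = 468
d = sqrt(468) = 6*sqrt(13)

6*sqrt(13)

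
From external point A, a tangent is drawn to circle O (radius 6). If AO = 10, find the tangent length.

Let T be the point of tangency. Then OT ⊥ AT (radius ⊥ tangent).
In right triangle OTA: OA² = OT² + AT²
10² = 6² + AT²
AT² = 64, AT = 8

8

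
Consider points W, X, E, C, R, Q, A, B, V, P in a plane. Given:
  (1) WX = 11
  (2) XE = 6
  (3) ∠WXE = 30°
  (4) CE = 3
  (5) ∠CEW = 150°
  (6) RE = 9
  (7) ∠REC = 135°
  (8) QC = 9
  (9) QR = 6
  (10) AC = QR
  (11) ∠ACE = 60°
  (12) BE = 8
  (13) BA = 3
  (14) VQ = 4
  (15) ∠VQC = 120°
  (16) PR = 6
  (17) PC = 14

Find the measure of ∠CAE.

From the given relations: AC = QR = 6.
Step 1: By the law of cosines on triangle ACE: AE² = 6² + 3² − 2·6·3·cos(60°) = 27, so AE = 3·√3.
Step 2: By the inverse law of cosines on triangle CAE: cos(∠CAE) = (6² + (3·√3)² − 3²) / (2·6·3·√3) = 54/62.35 = 0.866, so ∠CAE = 30°.

Therefore, the measure of angle ∠CAE = 30°.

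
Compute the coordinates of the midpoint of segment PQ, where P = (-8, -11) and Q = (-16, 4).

The midpoint is the average of the coordinates:
x: (-8 + -16)/2 = -12
y: (-11 + 4)/2 = -7/2
Midpoint = (-12, -7/2)

(-12, -7/2)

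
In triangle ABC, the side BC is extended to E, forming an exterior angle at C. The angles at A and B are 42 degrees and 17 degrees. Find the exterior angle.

The interior angle at C is 180 - 42 - 17 = 121 degrees.
The exterior angle and interior angle at C are supplementary:
Exterior angle = 180 - 121 = 59 degrees.

59 degrees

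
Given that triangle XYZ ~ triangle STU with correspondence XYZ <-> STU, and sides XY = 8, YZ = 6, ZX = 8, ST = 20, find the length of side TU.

k = 20/8 = 5/2. TU = 5/2 * 6 = 15.

15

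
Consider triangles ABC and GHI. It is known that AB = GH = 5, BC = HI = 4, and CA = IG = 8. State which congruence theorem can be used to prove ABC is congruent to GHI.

The given information matches SSS: All three pairs of corresponding sides are equal (Side-Side-Side).

SSS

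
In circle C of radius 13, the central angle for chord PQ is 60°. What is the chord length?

Drop a perpendicular from the center to the chord, bisecting both the chord and the central angle.
Each half-chord = r sin(θ/2) = 13 sin(30°).
The full chord = 2 × 13 × sin(30°) = 13.

13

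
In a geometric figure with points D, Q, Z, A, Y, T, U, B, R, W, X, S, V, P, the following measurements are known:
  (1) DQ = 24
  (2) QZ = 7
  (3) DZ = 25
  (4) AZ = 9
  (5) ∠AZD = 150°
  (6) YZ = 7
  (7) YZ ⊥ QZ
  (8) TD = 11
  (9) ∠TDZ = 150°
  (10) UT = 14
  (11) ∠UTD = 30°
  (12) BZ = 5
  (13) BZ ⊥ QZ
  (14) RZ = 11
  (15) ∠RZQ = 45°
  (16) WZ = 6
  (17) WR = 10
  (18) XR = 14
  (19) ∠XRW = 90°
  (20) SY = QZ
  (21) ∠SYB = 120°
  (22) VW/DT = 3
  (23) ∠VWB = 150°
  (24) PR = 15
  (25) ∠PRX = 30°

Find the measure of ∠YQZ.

Step 1: By the law of cosines on triangle QZY: QY² = 7² + 7² − 2·7·7·cos(90°) = 98, so QY = 7·√2.
Step 2: By the inverse law of cosines on triangle YQZ: cos(∠YQZ) = ((7·√2)² + 7² − 7²) / (2·7·√2·7) = 98/138.59 = 0.7071, so ∠YQZ = 45°.

Therefore, the measure of angle ∠YQZ = 45°.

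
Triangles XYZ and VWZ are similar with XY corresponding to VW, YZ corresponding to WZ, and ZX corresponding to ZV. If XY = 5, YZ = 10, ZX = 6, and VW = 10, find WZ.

Similar triangles have proportional sides. Setting up the proportion:
VW / XY = WZ / YZ
10 / 5 = WZ / 10
WZ = 10 * 10 / 5 = 20.

20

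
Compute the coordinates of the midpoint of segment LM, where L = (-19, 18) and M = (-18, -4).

M = ((x₁ + x₂)/2, (y₁ + y₂)/2)
= ((-19 + -18)/2, (18 + -4)/2)
= (-37/2, 14/2) = (-37/2, 7)

(-37/2, 7)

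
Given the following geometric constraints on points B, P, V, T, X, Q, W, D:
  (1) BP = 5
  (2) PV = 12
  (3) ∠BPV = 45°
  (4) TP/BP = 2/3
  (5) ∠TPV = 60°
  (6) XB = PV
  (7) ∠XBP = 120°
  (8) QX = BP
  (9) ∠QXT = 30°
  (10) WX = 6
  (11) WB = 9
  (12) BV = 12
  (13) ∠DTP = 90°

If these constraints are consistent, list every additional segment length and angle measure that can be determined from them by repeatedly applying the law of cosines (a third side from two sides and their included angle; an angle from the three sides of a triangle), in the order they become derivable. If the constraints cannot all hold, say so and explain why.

These constraints are not satisfiable: (1), (2) and (3) already determine BV: by the law of cosines BV² = 5² + 12² − 2·5·12·cos(45°) = 84.15, so BV ≈ 9.17, which contradicts (12) BV = 12. No planar figure meets all of them, so nothing further can be derived.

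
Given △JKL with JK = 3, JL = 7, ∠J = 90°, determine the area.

When two sides and the included angle are known, the area formula is (1/2)ab sin(C).
The height from one side to the opposite vertex is 7 sin(90°) = 7.
Area = (1/2) * 3 * 7 = 21/2.

21/2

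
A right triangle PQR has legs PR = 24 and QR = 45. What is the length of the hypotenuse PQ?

PQ = sqrt(24^2 + 45^2) = sqrt(2601) = 51

51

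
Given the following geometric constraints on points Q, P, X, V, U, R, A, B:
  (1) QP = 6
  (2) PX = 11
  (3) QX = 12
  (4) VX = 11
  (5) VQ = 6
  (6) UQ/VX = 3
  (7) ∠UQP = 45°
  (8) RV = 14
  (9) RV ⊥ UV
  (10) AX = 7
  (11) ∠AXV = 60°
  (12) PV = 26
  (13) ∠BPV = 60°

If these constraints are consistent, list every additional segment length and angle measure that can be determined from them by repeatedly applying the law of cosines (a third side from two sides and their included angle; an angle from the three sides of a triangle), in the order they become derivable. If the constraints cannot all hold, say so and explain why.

These constraints are not satisfiable: by the triangle inequality in triangle XPV, (2) PX = 11 and (4) VX = 11 force PV ≤ 11 + 11 = 22, but (12) says PV = 26. No planar figure meets all of them, so nothing further can be derived.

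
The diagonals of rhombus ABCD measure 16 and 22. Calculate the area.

Area of a rhombus = (d1 * d2) / 2
Area = (16 * 22) / 2
Area = 352 / 2
Area = 176

176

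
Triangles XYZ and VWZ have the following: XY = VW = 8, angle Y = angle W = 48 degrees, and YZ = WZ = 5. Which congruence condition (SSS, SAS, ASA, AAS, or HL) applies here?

Consider the given information: XY = VW = 8, angle Y = angle W = 48 degrees, and YZ = WZ = 5
This is not AAS or HL: AAS requires two angles and a non-included side. HL only applies to right triangles with matching hypotenuse and leg.
The correct criterion is SAS. Two pairs of corresponding sides and the included angle are equal (Side-Angle-Side).

SAS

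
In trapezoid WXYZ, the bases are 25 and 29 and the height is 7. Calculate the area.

A trapezoid's area equals the midsegment times the height.
The midsegment is (25 + 29) / 2 = 27.
Area = 27 * 7 = 189.

189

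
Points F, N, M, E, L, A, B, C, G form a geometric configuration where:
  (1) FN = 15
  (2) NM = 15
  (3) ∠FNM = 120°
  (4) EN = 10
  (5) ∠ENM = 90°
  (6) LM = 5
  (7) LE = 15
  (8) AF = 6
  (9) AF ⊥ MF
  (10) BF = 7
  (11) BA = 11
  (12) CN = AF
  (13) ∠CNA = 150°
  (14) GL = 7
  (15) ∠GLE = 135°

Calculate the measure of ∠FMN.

Step 1: By the law of cosines on triangle MNF: MF² = 15² + 15² − 2·15·15·cos(120°) = 675, so MF = 15·√3.
Step 2: By the inverse law of cosines on triangle FMN: cos(∠FMN) = ((15·√3)² + 15² − 15²) / (2·15·√3·15) = 675/779.42 = 0.866, so ∠FMN = 30°.

Therefore, the measure of angle ∠FMN = 30°.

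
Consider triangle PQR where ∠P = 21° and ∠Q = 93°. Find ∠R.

By the triangle angle sum property, the three interior angles of any triangle add up to 180°.
We know angle P = 21° and angle Q = 93°, so their sum is 114°.
Therefore angle R = 180° - 114° = 66°.

66 degrees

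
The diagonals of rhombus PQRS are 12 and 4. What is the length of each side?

Half-diagonals are 6 and 2. side = sqrt(6^2 + 2^2) = sqrt(40) = 2*sqrt(10)

2*sqrt(10)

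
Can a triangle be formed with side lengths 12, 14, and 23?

Check all three triangle inequalities:
12 + 14 = 26 > 23 ✓
12 + 23 = 35 > 14 ✓
14 + 23 = 37 > 12 ✓
All conditions hold, so these sides form a valid triangle.

Yes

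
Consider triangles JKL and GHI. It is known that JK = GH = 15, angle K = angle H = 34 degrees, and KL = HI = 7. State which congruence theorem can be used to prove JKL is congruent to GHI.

Consider the given information: JK = GH = 15, angle K = angle H = 34 degrees, and KL = HI = 7
This is not SSS or HL: SSS requires all three pairs of sides, but we don't have that. HL only applies to right triangles with matching hypotenuse and leg.
The correct criterion is SAS. Two pairs of corresponding sides and the included angle are equal (Side-Angle-Side).

SAS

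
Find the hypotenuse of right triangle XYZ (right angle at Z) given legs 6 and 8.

By the Pythagorean theorem: XY^2 = XZ^2 + YZ^2
XY^2 = 6^2 + 8^2 = 36 + 64 = 100
XY = sqrt(100) = 10

10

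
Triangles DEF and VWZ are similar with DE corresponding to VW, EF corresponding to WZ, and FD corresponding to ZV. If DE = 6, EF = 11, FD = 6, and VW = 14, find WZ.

k = 14/6 = 7/3. WZ = 7/3 * 11 = 77/3.

77/3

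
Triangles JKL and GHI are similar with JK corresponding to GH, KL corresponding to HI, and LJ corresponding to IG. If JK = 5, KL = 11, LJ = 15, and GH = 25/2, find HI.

Since the triangles are similar, the ratio of corresponding sides is constant.
Scale factor k = GH / JK = 25/2 / 5 = 5/2
HI = k * KL = 5/2 * 11 = 55/2

55/2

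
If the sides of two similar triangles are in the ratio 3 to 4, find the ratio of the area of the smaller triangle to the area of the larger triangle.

Area ratio = (side ratio)^2 = (3/4)^2 = 9:16.

9:16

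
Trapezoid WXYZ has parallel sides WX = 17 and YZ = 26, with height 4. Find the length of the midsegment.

midsegment = (17 + 26) / 2 = 43 / 2 = 43/2

43/2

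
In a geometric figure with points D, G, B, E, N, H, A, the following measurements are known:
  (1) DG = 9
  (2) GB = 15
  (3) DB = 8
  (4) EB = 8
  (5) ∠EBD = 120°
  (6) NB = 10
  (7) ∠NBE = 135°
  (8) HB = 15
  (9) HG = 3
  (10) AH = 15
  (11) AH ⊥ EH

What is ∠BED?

Step 1: By the law of cosines on triangle EBD: ED² = 8² + 8² − 2·8·8·cos(120°) = 192, so ED = 8·√3.
Step 2: By the inverse law of cosines on triangle BED: cos(∠BED) = (8² + (8·√3)² − 8²) / (2·8·8·√3) = 192/221.7 = 0.866, so ∠BED = 30°.

Therefore, the measure of angle ∠BED = 30°.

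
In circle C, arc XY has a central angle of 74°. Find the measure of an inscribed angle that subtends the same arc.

An inscribed angle intercepts an arc from a point on the circle, while the central angle intercepts the same arc from the center.
The inscribed angle is always half the central angle: 74° / 2 = 37°.

37°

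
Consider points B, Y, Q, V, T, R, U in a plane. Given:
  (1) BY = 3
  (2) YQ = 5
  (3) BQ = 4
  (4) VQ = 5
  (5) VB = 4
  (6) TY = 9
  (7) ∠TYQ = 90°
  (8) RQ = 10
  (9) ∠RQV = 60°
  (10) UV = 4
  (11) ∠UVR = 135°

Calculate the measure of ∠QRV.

Step 1: By the law of cosines on triangle RQV: RV² = 10² + 5² − 2·10·5·cos(60°) = 75, so RV = 5·√3.
Step 2: By the inverse law of cosines on triangle QRV: cos(∠QRV) = (10² + (5·√3)² − 5²) / (2·10·5·√3) = 150/173.21 = 0.866, so ∠QRV = 30°.

Therefore, the measure of angle ∠QRV = 30°.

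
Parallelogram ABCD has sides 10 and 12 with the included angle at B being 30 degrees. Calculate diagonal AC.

Law of cosines: d^2 = 10^2 + 12^2 - 2(10)(12)cos(30°) = 244 - 120*sqrt(3), so d = 2*sqrt(61 - 30*sqrt(3)).

2*sqrt(61 - 30*sqrt(3))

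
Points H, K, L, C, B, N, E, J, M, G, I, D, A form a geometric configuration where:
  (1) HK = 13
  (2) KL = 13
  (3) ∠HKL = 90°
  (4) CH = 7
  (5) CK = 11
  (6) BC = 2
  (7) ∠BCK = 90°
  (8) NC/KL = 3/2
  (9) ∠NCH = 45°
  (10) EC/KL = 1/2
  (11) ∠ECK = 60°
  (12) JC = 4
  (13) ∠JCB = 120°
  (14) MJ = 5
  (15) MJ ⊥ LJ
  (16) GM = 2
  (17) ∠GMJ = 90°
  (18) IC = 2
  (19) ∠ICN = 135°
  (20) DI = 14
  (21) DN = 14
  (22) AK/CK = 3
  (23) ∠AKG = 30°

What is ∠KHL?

Step 1: By the law of cosines on triangle HKL: HL² = 13² + 13² − 2·13·13·cos(90°) = 338, so HL = 13·√2.
Step 2: By the inverse law of cosines on triangle KHL: cos(∠KHL) = (13² + (13·√2)² − 13²) / (2·13·13·√2) = 338/478 = 0.7071, so ∠KHL = 45°.

Therefore, the measure of angle ∠KHL = 45°.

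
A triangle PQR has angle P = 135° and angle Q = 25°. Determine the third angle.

By the triangle angle sum property, the three interior angles of any triangle add up to 180°.
We know angle P = 135° and angle Q = 25°, so their sum is 160°.
Therefore angle R = 180° - 160° = 20°.

20 degrees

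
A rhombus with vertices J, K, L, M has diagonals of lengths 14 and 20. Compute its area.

Area of a rhombus = (d1 * d2) / 2
Area = (14 * 20) / 2
Area = 280 / 2
Area = 140

140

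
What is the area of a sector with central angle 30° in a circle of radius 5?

Sector area = π(5²)(1/12) = 25*pi/12

25*pi/12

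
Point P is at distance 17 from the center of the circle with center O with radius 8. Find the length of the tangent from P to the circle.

The tangent, radius, and line from the external point to the center form a right triangle.
The right angle is where the tangent meets the radius.
By the Pythagorean theorem: tangent² + 8² = 17²
tangent² = 289 - 64 = 225
tangent = 15

15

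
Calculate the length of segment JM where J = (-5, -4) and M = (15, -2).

d = sqrt((15 - -5)^2 + (-2 - -4)^2)
d = sqrt(20^2 + 2^2)
d = sqrt(400 + 4)
d = sqrt(404) = 2*sqrt(101)

2*sqrt(101)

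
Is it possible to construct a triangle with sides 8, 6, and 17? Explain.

The longest side is 17. The other two sides sum to 6 + 8 = 14.
Since 14 ≤ 17, the two shorter sides cannot reach around to close the triangle.

No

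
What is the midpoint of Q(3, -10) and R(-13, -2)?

The midpoint is the point halfway along the segment.
Move half the horizontal distance: 3 + (-13 - 3)/2 = 3 + -16/2 = -5
Move half the vertical distance: -10 + (-2 - -10)/2 = -10 + 8/2 = -6
Midpoint = (-5, -6)

(-5, -6)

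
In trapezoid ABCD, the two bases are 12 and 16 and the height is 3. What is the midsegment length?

midsegment = (12 + 16) / 2 = 28 / 2 = 14

14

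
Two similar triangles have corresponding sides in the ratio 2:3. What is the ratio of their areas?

Area ratio = (side ratio)^2 = (2/3)^2 = 4:9.

4:9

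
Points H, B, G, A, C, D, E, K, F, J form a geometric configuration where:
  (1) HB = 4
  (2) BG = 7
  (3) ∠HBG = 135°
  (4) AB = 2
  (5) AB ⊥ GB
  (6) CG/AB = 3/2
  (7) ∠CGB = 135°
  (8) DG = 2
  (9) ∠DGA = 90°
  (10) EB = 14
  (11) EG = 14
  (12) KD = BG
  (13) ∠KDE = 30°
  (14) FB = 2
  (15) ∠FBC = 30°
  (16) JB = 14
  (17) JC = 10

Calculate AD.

Step 1: By the law of cosines on triangle GBA: GA² = 7² + 2² − 2·7·2·cos(90°) = 53, so GA = √53.
Step 2: By the law of cosines on triangle AGD: AD² = √53² + 2² − 2·√53·2·cos(90°) = 57, so AD = √57.

Therefore, the length of AD = √57.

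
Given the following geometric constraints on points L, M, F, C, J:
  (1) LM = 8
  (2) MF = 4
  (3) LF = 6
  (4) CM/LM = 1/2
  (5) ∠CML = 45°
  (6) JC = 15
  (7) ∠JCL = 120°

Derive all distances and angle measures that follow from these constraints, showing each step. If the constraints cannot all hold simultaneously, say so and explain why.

The constraints are consistent.

From the given relations:
  CM = 1/2·LM = 1/2·8 = 4

Step 1: From LM = 8, MC = 4, and ∠LMC = 45°, by the law of cosines:
  LC² = LM² + MC² - 2·LM·MC·cos(45°) = 64 + 16 - 45.25 = 34.75
  LC ≈ 5.89

Step 2: From LF = 6, LM = 8, FM = 4, by the inverse law of cosines:
  cos(∠FLM) = (LF² + LM² - FM²) / (2·LF·LM)
  ∠FLM = 28.96°

Step 3: From MF = 4, ML = 8, FL = 6, by the inverse law of cosines:
  cos(∠FML) = (MF² + ML² - FL²) / (2·MF·ML)
  ∠FML = 46.57°

Step 4: From FL = 6, FM = 4, LM = 8, by the inverse law of cosines:
  cos(∠LFM) = (FL² + FM² - LM²) / (2·FL·FM)
  ∠LFM = 104.48°

Step 5: From LC = 5.89, CJ = 15, and ∠LCJ = 120°, by the law of cosines:
  LJ² = LC² + CJ² - 2·LC·CJ·cos(120°) = 34.75 + 225 + 88.42 = 348.2
  LJ ≈ 18.66

Step 6: From LC = 5.89, LM = 8, CM = 4, by the inverse law of cosines:
  cos(∠CLM) = (LC² + LM² - CM²) / (2·LC·LM)
  ∠CLM = 28.68°

Step 7: From CL = 5.89, CM = 4, LM = 8, by the inverse law of cosines:
  cos(∠LCM) = (CL² + CM² - LM²) / (2·CL·CM)
  ∠LCM = 106.32°

Step 8: From LC = 5.89, LJ = 18.66, CJ = 15, by the inverse law of cosines:
  cos(∠CLJ) = (LC² + LJ² - CJ²) / (2·LC·LJ)
  ∠CLJ = 44.12°

Step 9: From JC = 15, JL = 18.66, CL = 5.89, by the inverse law of cosines:
  cos(∠CJL) = (JC² + JL² - CL²) / (2·JC·JL)
  ∠CJL = 15.88°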